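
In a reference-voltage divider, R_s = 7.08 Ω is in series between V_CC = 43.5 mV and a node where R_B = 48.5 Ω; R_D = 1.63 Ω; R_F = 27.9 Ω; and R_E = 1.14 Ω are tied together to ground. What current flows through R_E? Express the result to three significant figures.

Combine the parallel branches: R_p = (1/48.5 + 1/1.63 + 1/27.9 + 1/1.14)⁻¹ = 0.6463 Ω.
Node voltage V_A = V_CC · R_p/(R_s + R_p) = 43.5 × 0.08366 = 3.639 mV.
I(R_E) = V_A / R_E = 3.639/1.14 = 3.192 mA.
(Equivalently: I_total = 5.630 mA, then current-divider fraction G_k/ΣG = 0.5670.)

I ≈ 3.19 mA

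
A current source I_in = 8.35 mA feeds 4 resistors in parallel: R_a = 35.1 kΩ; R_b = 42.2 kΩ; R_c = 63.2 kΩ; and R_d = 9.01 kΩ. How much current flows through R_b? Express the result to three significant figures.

I ≈ 1.11 mA

Conductances: ΣG = 1/35.1 + 1/42.2 + 1/63.2 + 1/9.01 = 0.1790 (1/kΩ).
R_b takes the fraction G_k/ΣG = 0.02370/0.1790 = 0.1324, so I = 8.35 × 0.1324 = 1.105 mA.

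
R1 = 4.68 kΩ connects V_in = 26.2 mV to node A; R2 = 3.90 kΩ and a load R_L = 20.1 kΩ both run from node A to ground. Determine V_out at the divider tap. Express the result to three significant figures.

V_out ≈ 10.8 mV

First combine the lower leg with the load: R2 ‖ R_L = 3.266 kΩ.
Voltage divider with the loaded lower leg: V_out = 26.2 × 3.266/(4.68 + 3.266) = 26.2 × 0.4110 = 10.77 mV.
(Unloaded it would be 11.9 mV; the load pulls it down.)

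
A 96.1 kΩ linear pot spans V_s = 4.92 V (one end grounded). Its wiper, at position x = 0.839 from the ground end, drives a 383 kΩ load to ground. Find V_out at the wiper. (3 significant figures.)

The pot divides into 15.47 kΩ above the wiper and 80.63 kΩ below.
R_L loads the lower segment: effective lower R = 66.61 kΩ.
V_out = 4.92 × 66.61/(15.47 + 66.61) = 3.993 V.
(Unloaded: V_out = x·V_s = 4.13 V.)

V_out ≈ 3.99 V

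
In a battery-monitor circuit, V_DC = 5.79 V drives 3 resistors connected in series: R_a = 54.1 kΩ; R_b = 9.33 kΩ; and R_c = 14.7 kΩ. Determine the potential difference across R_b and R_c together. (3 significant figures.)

V ≈ 1.78 V

ΣR = 54.1 + 9.33 + 14.7 = 78.13 kΩ.
R_{R_b..R_c} = 9.33 + 14.7 = 24.03 kΩ.
Voltage divider: V = V_DC · (24.03 / 78.13) = 5.79 × 0.3076 = 1.781 V.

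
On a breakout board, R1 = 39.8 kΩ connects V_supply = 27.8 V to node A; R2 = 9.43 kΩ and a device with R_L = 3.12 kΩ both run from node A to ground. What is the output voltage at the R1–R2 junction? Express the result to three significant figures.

V_out ≈ 1.55 V

First combine the lower leg with the load: R2 ‖ R_L = 2.344 kΩ.
Voltage divider with the loaded lower leg: V_out = 27.8 × 2.344/(39.8 + 2.344) = 27.8 × 0.05563 = 1.546 V.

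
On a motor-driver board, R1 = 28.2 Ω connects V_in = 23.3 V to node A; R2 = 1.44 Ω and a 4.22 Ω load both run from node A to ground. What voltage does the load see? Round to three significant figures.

First combine the lower leg with the load: R2 ‖ R_L = 1.074 Ω.
Then V_out = V_in · R2'/(R1 + R2') = 23.3 × 1.074/29.27 = 0.8546 V.
(Unloaded it would be 1.13 V; the load pulls it down.)

V_out ≈ 0.855 V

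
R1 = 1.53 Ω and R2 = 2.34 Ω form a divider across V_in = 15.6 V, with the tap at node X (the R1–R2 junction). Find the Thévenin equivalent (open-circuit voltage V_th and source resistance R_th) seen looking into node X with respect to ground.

With X open, the divider is unloaded: V_th = 15.6 × 2.34/3.870 = 9.433 V.
With V_in suppressed (replaced by a short), R_th = R1 ‖ R2 = (1.530 × 2.34)/(1.530 + 2.34) = 0.9251 Ω.

V_th ≈ 9.43 V, R_th ≈ 0.925 Ω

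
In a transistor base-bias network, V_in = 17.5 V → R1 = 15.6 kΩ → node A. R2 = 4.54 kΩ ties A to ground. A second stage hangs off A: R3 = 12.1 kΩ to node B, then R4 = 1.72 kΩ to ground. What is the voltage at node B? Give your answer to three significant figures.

The second stage (R3 + R4 = 13.82 kΩ) loads node A in parallel with R2.
R2 ‖ (R3+R4) = 3.417 kΩ.
V_A = 17.5 × 3.417/(15.6 + 3.417) = 3.145 V.
V_B = V_A × 0.1245 = 0.3914 V.

V_B ≈ 0.391 V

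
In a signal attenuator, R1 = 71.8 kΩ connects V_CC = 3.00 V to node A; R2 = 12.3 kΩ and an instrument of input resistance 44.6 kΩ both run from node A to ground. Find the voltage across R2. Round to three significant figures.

The load sits in parallel with R2, giving an effective lower resistance R2' = R2·R_L/(R2+R_L) = 9.641 kΩ.
Then V_out = V_CC · R2'/(R1 + R2') = 3.00 × 9.641/81.44 = 0.3551 V.

V_out ≈ 0.355 V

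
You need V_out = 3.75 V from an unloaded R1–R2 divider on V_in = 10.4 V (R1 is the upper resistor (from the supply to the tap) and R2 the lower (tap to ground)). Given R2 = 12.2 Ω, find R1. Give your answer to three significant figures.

R1 ≈ 21.6 Ω

The divider ratio is R2/(R1+R2) = 3.75/10.4 = 0.3606.
R1 = R2·(1/k − 1) = 12.2 × 1.773 = 21.63 Ω.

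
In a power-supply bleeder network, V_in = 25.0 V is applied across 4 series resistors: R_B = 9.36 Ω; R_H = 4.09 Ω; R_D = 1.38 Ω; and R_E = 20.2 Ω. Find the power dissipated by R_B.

P ≈ 4.77 W

ΣR = 35.03 Ω → I = 25.0/35.03 = 0.7137 A.
V(R_B) = I·R = 6.680 V; P = V·I = 6.680 × 0.7137 = 4.767 W.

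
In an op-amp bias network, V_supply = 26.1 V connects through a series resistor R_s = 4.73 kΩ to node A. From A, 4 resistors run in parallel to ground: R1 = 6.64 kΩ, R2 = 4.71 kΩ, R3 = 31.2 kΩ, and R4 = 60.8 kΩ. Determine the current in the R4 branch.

I ≈ 0.146 mA

Equivalent of the parallel group: R_p = 2.431 kΩ.
V_A by voltage divider: V_A = 26.1 × 2.431/(4.73 + 2.431) = 8.859 V.
I(R4) = V_A / R4 = 8.859/60.8 = 0.1457 mA.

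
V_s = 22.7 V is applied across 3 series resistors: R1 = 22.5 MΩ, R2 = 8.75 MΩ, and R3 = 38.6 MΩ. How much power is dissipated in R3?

P ≈ 4.08 µW

ΣR = 69.85 MΩ → I = 22.7/69.85 = 0.3250 µA.
P = I²R = 0.1056 × 38.6 = 4.077 µW.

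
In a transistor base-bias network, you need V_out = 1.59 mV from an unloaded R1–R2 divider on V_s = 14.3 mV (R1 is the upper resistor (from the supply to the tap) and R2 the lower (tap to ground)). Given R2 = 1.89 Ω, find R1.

The divider ratio is R2/(R1+R2) = 1.59/14.3 = 0.1112.
Rearranging, R1 = R2·(1−k)/k = 1.89 × 7.994 = 15.11 Ω.

R1 ≈ 15.1 Ω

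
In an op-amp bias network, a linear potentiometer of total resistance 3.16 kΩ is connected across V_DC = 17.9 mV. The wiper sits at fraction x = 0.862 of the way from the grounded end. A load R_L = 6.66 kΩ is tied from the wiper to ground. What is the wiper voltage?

V_out ≈ 14.6 mV

Lower segment x·R_p = 2.724 kΩ; upper segment (1−x)·R_p = 0.4361 kΩ.
R_L loads the lower segment: effective lower R = 1.933 kΩ.
Loaded-divider output: V_out = 17.9 × 0.8159 = 14.61 mV.
(Unloaded: V_out = x·V_DC = 15.4 mV.)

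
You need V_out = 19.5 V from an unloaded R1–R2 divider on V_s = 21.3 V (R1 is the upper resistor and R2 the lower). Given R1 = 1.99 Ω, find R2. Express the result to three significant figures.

V_out/V_s = R2/(R1+R2) = 0.9155.
So R2 = R1 · V_out/(V_s − V_out) = 1.99 × 19.5/(21.3 − 19.5) = 1.99 × 10.83 = 21.56 Ω.

R2 ≈ 21.6 Ω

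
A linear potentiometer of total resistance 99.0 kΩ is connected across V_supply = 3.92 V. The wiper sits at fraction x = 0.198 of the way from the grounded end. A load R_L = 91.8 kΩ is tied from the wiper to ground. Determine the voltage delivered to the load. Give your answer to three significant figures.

V_out ≈ 0.663 V

Lower segment x·R_p = 19.60 kΩ; upper segment (1−x)·R_p = 79.40 kΩ.
(x·R_p) ‖ R_L = 16.15 kΩ.
Then V_out = V_supply · 16.15/(79.40 + 16.15) = 0.6627 V.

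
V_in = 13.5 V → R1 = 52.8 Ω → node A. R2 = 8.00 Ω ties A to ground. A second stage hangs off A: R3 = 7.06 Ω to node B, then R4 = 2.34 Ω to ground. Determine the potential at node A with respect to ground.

Node A sees R2 in parallel with the series input of stage 2, R3 + R4 = 9.400 Ω.
Effective lower resistance at A: R2 ‖ 9.400 = 4.322 Ω.
V_A = 13.5 × 4.322/(52.8 + 4.322) = 1.021 V.

V_A ≈ 1.02 V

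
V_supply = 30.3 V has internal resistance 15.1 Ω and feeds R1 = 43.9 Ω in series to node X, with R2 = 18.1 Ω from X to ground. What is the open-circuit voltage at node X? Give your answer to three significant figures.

R1' = 15.1 + 43.9 = 59.00 Ω (source resistance + R1).
V_th is the unloaded tap voltage: V_supply · R2/(R1'+R2) = 30.3 × 0.2348 = 7.113 V.

V_th ≈ 7.11 V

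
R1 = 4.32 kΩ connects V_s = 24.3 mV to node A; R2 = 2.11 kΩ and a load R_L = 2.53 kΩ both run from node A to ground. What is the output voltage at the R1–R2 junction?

First combine the lower leg with the load: R2 ‖ R_L = 1.150 kΩ.
Then V_out = V_s · R2'/(R1 + R2') = 24.3 × 1.150/5.470 = 5.111 mV.

V_out ≈ 5.11 mV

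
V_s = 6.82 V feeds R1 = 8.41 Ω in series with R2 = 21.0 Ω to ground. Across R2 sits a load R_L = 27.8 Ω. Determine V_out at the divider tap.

R2 ‖ R_L = (21.0 × 27.8)/(21.0 + 27.8) = 11.96 Ω.
Now apply the divider: V_out = 6.82 × 0.5872 = 4.005 V.

V_out ≈ 4.00 V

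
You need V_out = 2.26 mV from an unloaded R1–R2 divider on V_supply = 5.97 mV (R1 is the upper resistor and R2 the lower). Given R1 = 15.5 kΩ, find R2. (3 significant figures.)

V_out/V_supply = R2/(R1+R2) = 0.3786.
Rearranging, R2 = R1·k/(1−k) = 15.5 × 0.6092 = 9.442 kΩ.

R2 ≈ 9.44 kΩ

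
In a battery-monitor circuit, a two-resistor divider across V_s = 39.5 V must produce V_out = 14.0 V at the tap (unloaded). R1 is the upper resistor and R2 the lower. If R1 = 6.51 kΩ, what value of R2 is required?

R2 ≈ 3.57 kΩ

V_out/V_s = R2/(R1+R2) = 0.3544.
So R2 = R1 · V_out/(V_s − V_out) = 6.51 × 14.0/(39.5 − 14.0) = 6.51 × 0.5490 = 3.574 kΩ.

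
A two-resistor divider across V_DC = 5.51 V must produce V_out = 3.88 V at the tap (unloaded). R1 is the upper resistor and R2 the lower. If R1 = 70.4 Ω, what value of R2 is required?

The divider ratio is R2/(R1+R2) = 3.88/5.51 = 0.7042.
R2 = R1 · 0.7042/(1 − 0.7042) = 167.6 Ω.

R2 ≈ 168 Ω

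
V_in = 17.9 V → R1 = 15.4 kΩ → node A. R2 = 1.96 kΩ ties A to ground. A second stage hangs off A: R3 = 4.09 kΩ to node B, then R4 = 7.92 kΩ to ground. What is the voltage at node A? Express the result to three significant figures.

V_A ≈ 1.77 V

Node A sees R2 in parallel with the series input of stage 2, R3 + R4 = 12.01 kΩ.
Effective lower resistance at A: R2 ‖ 12.01 = 1.685 kΩ.
So V_A = 17.9 × 0.09863 = 1.765 V.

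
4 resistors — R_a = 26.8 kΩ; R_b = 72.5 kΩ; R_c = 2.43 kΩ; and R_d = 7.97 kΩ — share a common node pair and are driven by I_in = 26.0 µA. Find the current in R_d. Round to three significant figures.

I ≈ 5.55 µA

ΣG = 1/26.8 + 1/72.5 + 1/2.43 + 1/7.97 = 0.5881.
By the current-divider rule, I = I_in · G_k/ΣG = 26.0 × 0.2133 = 5.547 µA.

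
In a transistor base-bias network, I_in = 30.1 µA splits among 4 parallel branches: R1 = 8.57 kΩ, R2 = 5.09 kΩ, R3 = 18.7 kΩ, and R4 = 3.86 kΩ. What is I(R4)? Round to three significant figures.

Conductances: ΣG = 1/8.57 + 1/5.09 + 1/18.7 + 1/3.86 = 0.6257 (1/kΩ).
Current divider: I(R4) = I_in · G_k/ΣG = 30.1 × (0.2591/0.6257) = 30.1 × 0.4140 = 12.46 µA.

I ≈ 12.5 µA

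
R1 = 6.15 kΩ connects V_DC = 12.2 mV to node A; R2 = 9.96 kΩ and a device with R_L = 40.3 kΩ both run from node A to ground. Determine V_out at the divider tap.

R2 ‖ R_L = (9.96 × 40.3)/(9.96 + 40.3) = 7.986 kΩ.
Now apply the divider: V_out = 12.2 × 0.5649 = 6.892 mV.

V_out ≈ 6.89 mV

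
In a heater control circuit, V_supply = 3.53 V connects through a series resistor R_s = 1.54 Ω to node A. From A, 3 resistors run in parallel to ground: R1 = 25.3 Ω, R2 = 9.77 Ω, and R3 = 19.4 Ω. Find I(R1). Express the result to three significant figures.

Parallel bank: R_p = 1/(1/25.3 + 1/9.77 + 1/19.4) = 5.170 Ω.
V_A = 3.53 × 5.170/6.710 = 2.720 V.
I(R1) = V_A / R1 = 2.720/25.3 = 0.1075 A.
(Check via current divider: I_total = 0.5261 A; share G_k/ΣG = 0.2043 → same result.)

I ≈ 0.108 A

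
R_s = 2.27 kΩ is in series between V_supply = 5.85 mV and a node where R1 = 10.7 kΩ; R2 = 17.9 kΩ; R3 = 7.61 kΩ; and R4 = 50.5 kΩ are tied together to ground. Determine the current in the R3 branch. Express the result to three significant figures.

I ≈ 0.457 µA

Combine the parallel branches: R_p = (1/10.7 + 1/17.9 + 1/7.61 + 1/50.5)⁻¹ = 3.327 kΩ.
Node voltage V_A = V_supply · R_p/(R_s + R_p) = 5.85 × 0.5945 = 3.478 mV.
Branch current I = V_A/R3 = 3.478/7.61 = 0.4570 µA.
(Equivalently: I_total = 1.045 µA, then current-divider fraction G_k/ΣG = 0.4372.)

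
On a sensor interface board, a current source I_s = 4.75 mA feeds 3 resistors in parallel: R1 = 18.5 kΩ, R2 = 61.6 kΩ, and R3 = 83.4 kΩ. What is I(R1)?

Conductances: ΣG = 1/18.5 + 1/61.6 + 1/83.4 = 0.08228 (1/kΩ).
By the current-divider rule, I = I_s · G_k/ΣG = 4.75 × 0.6570 = 3.121 mA.

I ≈ 3.12 mA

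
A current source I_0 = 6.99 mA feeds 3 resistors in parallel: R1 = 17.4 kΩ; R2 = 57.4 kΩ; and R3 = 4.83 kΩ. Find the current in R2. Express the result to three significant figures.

I ≈ 0.432 mA

Conductances: ΣG = 1/17.4 + 1/57.4 + 1/4.83 = 0.2819 (1/kΩ).
By the current-divider rule, I = I_0 · G_k/ΣG = 6.99 × 0.06179 = 0.4319 mA.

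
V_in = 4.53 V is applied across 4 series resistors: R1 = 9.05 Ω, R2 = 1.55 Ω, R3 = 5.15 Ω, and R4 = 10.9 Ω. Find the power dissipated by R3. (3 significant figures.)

ΣR = 26.65 Ω → I = 4.53/26.65 = 0.1700 A.
V(R3) = I·R = 0.8754 V; P = V·I = 0.8754 × 0.1700 = 0.1488 W.

P ≈ 0.149 W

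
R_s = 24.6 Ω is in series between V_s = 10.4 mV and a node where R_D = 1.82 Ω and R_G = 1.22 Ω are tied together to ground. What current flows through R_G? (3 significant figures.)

Parallel bank: R_p = 1/(1/1.82 + 1/1.22) = 0.7304 Ω.
Node voltage V_A = V_s · R_p/(R_s + R_p) = 10.4 × 0.02883 = 0.2999 mV.
Branch current I = V_A/R_G = 0.2999/1.22 = 0.2458 mA.

I ≈ 0.246 mA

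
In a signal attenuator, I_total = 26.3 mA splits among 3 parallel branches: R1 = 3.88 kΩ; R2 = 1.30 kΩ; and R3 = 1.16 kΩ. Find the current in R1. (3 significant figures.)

Conductances: ΣG = 1/3.88 + 1/1.30 + 1/1.16 = 1.889 (1/kΩ).
Current divider: I(R1) = I_total · G_k/ΣG = 26.3 × (0.2577/1.889) = 26.3 × 0.1364 = 3.588 mA.

I ≈ 3.59 mA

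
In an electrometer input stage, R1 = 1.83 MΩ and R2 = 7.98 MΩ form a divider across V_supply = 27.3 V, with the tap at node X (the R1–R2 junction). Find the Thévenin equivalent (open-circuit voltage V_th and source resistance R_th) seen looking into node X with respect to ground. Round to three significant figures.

V_th ≈ 22.2 V, R_th ≈ 1.49 MΩ

V_th is the unloaded tap voltage: V_supply · R2/(R1+R2) = 27.3 × 0.8135 = 22.21 V.
Zeroing V_supply shorts the top of R1 to ground, so R_th = R1 ‖ R2 = 1.489 MΩ.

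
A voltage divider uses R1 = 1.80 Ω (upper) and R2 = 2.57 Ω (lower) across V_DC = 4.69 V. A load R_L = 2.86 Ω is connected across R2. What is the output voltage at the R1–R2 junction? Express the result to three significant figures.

V_out ≈ 2.01 V

The load sits in parallel with R2, giving an effective lower resistance R2' = R2·R_L/(R2+R_L) = 1.354 Ω.
Then V_out = V_DC · R2'/(R1 + R2') = 4.69 × 1.354/3.154 = 2.013 V.
(Unloaded it would be 2.76 V; the load pulls it down.)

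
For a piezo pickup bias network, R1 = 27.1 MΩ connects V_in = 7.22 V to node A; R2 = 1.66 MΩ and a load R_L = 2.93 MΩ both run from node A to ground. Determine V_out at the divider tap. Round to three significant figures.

R2 ‖ R_L = (1.66 × 2.93)/(1.66 + 2.93) = 1.060 MΩ.
Now apply the divider: V_out = 7.22 × 0.03763 = 0.2717 V.
(Unloaded it would be 0.417 V; the load pulls it down.)

V_out ≈ 0.272 V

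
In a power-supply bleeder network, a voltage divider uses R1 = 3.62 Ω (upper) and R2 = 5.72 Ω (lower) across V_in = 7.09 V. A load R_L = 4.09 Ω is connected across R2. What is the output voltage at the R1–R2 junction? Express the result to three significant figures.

V_out ≈ 2.82 V

R2 ‖ R_L = (5.72 × 4.09)/(5.72 + 4.09) = 2.385 Ω.
Now apply the divider: V_out = 7.09 × 0.3971 = 2.816 V.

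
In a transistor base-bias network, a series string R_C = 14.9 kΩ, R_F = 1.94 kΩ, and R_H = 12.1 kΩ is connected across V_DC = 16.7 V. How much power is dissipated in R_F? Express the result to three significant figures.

ΣR = 28.94 kΩ → I = 16.7/28.94 = 0.5771 mA.
P = I²R = 0.3330 × 1.94 = 0.6460 mW.

P ≈ 0.646 mW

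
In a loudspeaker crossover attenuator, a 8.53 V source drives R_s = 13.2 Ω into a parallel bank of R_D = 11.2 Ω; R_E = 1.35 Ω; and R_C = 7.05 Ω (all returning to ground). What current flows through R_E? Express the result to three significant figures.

I ≈ 0.457 A

Equivalent of the parallel group: R_p = 1.029 Ω.
V_A by voltage divider: V_A = 8.53 × 1.029/(13.2 + 1.029) = 0.6168 V.
I(R_E) = V_A / R_E = 0.6168/1.35 = 0.4569 A.
(Equivalently: I_total = 0.5995 A, then current-divider fraction G_k/ΣG = 0.7622.)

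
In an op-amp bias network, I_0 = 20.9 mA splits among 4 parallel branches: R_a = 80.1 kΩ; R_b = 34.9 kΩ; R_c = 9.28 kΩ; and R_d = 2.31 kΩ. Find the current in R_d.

ΣG = 1/80.1 + 1/34.9 + 1/9.28 + 1/2.31 = 0.5818.
R_d takes the fraction G_k/ΣG = 0.4329/0.5818 = 0.7441, so I = 20.9 × 0.7441 = 15.55 mA.

I ≈ 15.6 mA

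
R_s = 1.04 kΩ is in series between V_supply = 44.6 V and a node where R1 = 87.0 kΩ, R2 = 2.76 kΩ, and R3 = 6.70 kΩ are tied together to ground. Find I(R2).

I ≈ 10.5 mA

Combine the parallel branches: R_p = (1/87.0 + 1/2.76 + 1/6.70)⁻¹ = 1.912 kΩ.
V_A = 44.6 × 1.912/2.952 = 28.89 V.
I(R2) = V_A / R2 = 28.89/2.76 = 10.47 mA.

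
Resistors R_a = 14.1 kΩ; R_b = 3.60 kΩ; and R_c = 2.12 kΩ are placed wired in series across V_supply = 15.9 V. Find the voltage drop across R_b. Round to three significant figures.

Total series resistance ΣR = 14.1 + 3.60 + 2.12 = 19.82 kΩ.
Voltage divider: V = V_supply · (3.600 / 19.82) = 15.9 × 0.1816 = 2.888 V.

V ≈ 2.89 V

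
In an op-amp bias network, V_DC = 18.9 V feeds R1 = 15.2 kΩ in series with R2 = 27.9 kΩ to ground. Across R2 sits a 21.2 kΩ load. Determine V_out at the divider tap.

First combine the lower leg with the load: R2 ‖ R_L = 12.05 kΩ.
Now apply the divider: V_out = 18.9 × 0.4421 = 8.356 V.
(Unloaded it would be 12.2 V; the load pulls it down.)

V_out ≈ 8.36 V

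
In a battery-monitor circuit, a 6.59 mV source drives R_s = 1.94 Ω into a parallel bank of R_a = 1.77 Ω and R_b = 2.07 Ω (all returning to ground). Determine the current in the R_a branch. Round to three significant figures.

I ≈ 1.23 mA

Parallel bank: R_p = 1/(1/1.77 + 1/2.07) = 0.9541 Ω.
V_A by voltage divider: V_A = 6.59 × 0.9541/(1.94 + 0.9541) = 2.173 mV.
Branch current I = V_A/R_a = 2.173/1.77 = 1.227 mA.
(Equivalently: I_total = 2.277 mA, then current-divider fraction G_k/ΣG = 0.5391.)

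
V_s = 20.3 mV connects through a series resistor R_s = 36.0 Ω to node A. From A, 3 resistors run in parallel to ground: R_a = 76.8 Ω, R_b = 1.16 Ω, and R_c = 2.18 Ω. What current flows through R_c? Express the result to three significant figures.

I ≈ 0.190 mA

Parallel bank: R_p = 1/(1/76.8 + 1/1.16 + 1/2.18) = 0.7497 Ω.
V_A by voltage divider: V_A = 20.3 × 0.7497/(36.0 + 0.7497) = 0.4141 mV.
Branch current I = V_A/R_c = 0.4141/2.18 = 0.1900 mA.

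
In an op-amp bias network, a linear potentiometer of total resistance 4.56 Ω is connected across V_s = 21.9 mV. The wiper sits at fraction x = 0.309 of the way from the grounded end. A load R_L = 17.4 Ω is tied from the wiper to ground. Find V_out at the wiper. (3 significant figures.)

V_out ≈ 6.41 mV

Lower segment x·R_p = 1.409 Ω; upper segment (1−x)·R_p = 3.151 Ω.
(x·R_p) ‖ R_L = 1.303 Ω.
Then V_out = V_s · 1.303/(3.151 + 1.303) = 6.409 mV.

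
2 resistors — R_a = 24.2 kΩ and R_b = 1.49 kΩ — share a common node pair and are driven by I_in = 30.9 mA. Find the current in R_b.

For two parallel branches, I_k = I_in · (other R)/(sum of R).
I(R_b) = 30.9 × 24.2/(24.2 + 1.49) = 30.9 × 0.9420 = 29.11 mA.

I ≈ 29.1 mA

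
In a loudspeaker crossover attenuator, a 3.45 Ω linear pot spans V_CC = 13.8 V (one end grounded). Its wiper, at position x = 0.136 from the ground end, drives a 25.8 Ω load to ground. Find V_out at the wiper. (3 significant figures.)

The pot divides into 2.981 Ω above the wiper and 0.4692 Ω below.
(x·R_p) ‖ R_L = 0.4608 Ω.
V_out = 13.8 × 0.4608/(2.981 + 0.4608) = 1.848 V.

V_out ≈ 1.85 V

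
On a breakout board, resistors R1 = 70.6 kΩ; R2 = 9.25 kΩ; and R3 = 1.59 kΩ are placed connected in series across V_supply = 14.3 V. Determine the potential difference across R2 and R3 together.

V ≈ 1.90 V

Series total: ΣR = 70.6 + 9.25 + 1.59 = 81.44 kΩ.
R_{R2..R3} = 9.25 + 1.59 = 10.84 kΩ.
By the voltage-divider rule, V = 14.3 × 10.84/81.44 = 1.903 V.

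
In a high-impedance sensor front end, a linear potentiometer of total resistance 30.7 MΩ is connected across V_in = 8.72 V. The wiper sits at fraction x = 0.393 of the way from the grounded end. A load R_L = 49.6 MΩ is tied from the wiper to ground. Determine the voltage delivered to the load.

V_out ≈ 2.99 V

The pot divides into 18.63 MΩ above the wiper and 12.07 MΩ below.
(x·R_p) ‖ R_L = 9.704 MΩ.
Loaded-divider output: V_out = 8.72 × 0.3424 = 2.986 V.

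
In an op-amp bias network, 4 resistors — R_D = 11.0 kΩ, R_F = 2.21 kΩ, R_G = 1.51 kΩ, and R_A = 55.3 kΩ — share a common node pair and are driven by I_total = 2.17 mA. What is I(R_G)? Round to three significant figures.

I ≈ 1.17 mA

Conductances: ΣG = 1/11.0 + 1/2.21 + 1/1.51 + 1/55.3 = 1.224 (1/kΩ).
By the current-divider rule, I = I_total · G_k/ΣG = 2.17 × 0.5412 = 1.174 mA.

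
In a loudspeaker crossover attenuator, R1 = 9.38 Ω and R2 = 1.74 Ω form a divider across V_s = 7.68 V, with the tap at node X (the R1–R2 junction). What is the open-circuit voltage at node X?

Open-circuit (no load on X): V_th = V_s · R2/(R1 + R2) = 7.68 × 1.74/(9.380 + 1.74) = 1.202 V.

V_th ≈ 1.20 V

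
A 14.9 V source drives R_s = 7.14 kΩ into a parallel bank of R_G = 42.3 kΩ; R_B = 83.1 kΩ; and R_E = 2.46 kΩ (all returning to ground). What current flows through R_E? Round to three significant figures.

I ≈ 1.46 mA

Combine the parallel branches: R_p = (1/42.3 + 1/83.1 + 1/2.46)⁻¹ = 2.262 kΩ.
V_A = 14.9 × 2.262/9.402 = 3.584 V.
Branch current I = V_A/R_E = 3.584/2.46 = 1.457 mA.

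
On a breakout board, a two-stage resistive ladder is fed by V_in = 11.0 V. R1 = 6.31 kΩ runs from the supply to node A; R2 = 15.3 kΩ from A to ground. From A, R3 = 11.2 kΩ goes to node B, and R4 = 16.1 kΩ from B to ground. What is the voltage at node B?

V_B ≈ 3.95 V

Looking into the second stage from A: R3 + R4 = 27.30 kΩ appears in parallel with R2.
R2 ‖ (R3+R4) = 9.805 kΩ.
First divider: V_A = V_in · 9.805/(6.31 + 9.805) = 6.693 V.
Then the unloaded second divider: V_B = V_A × R4/(R3+R4) = 6.693 × 0.5897 = 3.947 V.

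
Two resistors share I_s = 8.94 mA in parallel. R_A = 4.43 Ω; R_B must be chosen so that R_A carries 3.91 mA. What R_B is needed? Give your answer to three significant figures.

In a two-way split, I_A/I_s = R_B/(R_A + R_B).
3.91/8.94 = R_B/(R_A + R_B) → R_B = R_A · (0.4374)/(1 − 0.4374) = 4.43 × 0.7773 = 3.444 Ω.

R_B ≈ 3.44 Ω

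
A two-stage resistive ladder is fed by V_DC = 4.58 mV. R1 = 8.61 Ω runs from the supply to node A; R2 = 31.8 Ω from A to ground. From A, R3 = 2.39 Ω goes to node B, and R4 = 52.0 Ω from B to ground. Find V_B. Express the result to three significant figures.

Looking into the second stage from A: R3 + R4 = 54.39 Ω appears in parallel with R2.
Effective lower resistance at A: R2 ‖ 54.39 = 20.07 Ω.
So V_A = 4.58 × 0.6998 = 3.205 mV.
V_B = V_A × 0.9561 = 3.064 mV.

V_B ≈ 3.06 mV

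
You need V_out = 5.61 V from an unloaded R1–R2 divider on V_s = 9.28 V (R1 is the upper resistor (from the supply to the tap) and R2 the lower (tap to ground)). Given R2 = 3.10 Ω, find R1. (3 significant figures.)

R1 ≈ 2.03 Ω

The divider ratio is R2/(R1+R2) = 5.61/9.28 = 0.6045.
So R1 = R2 · (V_s/V_out − 1) = 3.10 × (9.28/5.61 − 1) = 3.10 × 0.6542 = 2.028 Ω.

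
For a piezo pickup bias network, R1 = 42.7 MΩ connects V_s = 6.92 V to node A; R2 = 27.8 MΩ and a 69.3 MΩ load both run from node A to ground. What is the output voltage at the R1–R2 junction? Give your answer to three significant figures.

V_out ≈ 2.20 V

The load sits in parallel with R2, giving an effective lower resistance R2' = R2·R_L/(R2+R_L) = 19.84 MΩ.
Voltage divider with the loaded lower leg: V_out = 6.92 × 19.84/(42.7 + 19.84) = 6.92 × 0.3172 = 2.195 V.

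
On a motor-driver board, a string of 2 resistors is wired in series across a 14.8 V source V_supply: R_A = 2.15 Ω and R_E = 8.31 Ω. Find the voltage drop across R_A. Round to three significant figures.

Series total: ΣR = 2.15 + 8.31 = 10.46 Ω.
By the voltage-divider rule, V = 14.8 × 2.150/10.46 = 3.042 V.

V ≈ 3.04 V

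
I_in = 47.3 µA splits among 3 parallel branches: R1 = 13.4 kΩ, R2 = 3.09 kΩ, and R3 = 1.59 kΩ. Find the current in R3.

ΣG = 1/13.4 + 1/3.09 + 1/1.59 = 1.027.
Current divider: I(R3) = I_in · G_k/ΣG = 47.3 × (0.6289/1.027) = 47.3 × 0.6123 = 28.96 µA.

I ≈ 29.0 µA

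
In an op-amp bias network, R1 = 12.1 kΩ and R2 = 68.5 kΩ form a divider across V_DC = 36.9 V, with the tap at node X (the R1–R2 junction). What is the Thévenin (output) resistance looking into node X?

R_th ≈ 10.3 kΩ

Zeroing V_DC shorts the top of R1 to ground, so R_th = R1 ‖ R2 = 10.28 kΩ.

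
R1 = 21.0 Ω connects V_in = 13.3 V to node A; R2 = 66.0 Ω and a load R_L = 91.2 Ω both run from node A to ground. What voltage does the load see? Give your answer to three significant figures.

The load sits in parallel with R2, giving an effective lower resistance R2' = R2·R_L/(R2+R_L) = 38.29 Ω.
Voltage divider with the loaded lower leg: V_out = 13.3 × 38.29/(21.0 + 38.29) = 13.3 × 0.6458 = 8.589 V.

V_out ≈ 8.59 V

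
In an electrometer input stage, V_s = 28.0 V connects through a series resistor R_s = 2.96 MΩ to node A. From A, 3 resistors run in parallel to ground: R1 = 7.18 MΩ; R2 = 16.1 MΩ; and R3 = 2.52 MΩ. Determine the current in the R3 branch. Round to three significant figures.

Combine the parallel branches: R_p = (1/7.18 + 1/16.1 + 1/2.52)⁻¹ = 1.672 MΩ.
V_A by voltage divider: V_A = 28.0 × 1.672/(2.96 + 1.672) = 10.11 V.
I(R3) = V_A / R3 = 10.11/2.52 = 4.010 µA.

I ≈ 4.01 µA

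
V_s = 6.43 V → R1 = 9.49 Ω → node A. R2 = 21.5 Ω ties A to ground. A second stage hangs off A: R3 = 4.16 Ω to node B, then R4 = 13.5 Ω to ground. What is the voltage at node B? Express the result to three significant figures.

V_B ≈ 2.48 V

Node A sees R2 in parallel with the series input of stage 2, R3 + R4 = 17.66 Ω.
Effective lower resistance at A: R2 ‖ 17.66 = 9.696 Ω.
So V_A = 6.43 × 0.5054 = 3.249 V.
V_B = V_A × 0.7644 = 2.484 V.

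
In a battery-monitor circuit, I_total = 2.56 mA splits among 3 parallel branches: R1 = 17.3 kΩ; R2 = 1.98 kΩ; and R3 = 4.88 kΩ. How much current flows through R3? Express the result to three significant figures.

I ≈ 0.683 mA

Total conductance ΣG = 1/17.3 + 1/1.98 + 1/4.88 = 0.7678 (units of 1/kΩ).
Current divider: I(R3) = I_total · G_k/ΣG = 2.56 × (0.2049/0.7678) = 2.56 × 0.2669 = 0.6833 mA.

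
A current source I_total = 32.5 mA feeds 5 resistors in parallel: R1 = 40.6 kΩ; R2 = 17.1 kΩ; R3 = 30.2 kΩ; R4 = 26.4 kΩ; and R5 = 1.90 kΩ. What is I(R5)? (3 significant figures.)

Total conductance ΣG = 1/40.6 + 1/17.1 + 1/30.2 + 1/26.4 + 1/1.90 = 0.6804 (units of 1/kΩ).
R5 takes the fraction G_k/ΣG = 0.5263/0.6804 = 0.7735, so I = 32.5 × 0.7735 = 25.14 mA.

I ≈ 25.1 mA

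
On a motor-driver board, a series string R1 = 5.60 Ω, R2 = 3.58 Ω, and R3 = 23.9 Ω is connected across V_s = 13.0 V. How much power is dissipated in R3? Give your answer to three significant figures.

P ≈ 3.69 W

Series current I = V_s/ΣR = 13.0/33.08 = 0.3930 A.
P = I²R = 0.1544 × 23.9 = 3.691 W.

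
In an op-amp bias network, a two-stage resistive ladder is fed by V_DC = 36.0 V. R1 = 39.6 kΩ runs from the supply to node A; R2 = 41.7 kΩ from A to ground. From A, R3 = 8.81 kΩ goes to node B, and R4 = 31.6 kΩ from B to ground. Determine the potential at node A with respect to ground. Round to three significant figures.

Looking into the second stage from A: R3 + R4 = 40.41 kΩ appears in parallel with R2.
R2 ‖ (R3+R4) = 20.52 kΩ.
So V_A = 36.0 × 0.3413 = 12.29 V.

V_A ≈ 12.3 V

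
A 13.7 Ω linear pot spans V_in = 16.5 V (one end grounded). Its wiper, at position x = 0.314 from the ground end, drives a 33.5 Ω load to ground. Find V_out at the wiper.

V_out ≈ 4.76 V

The pot divides into 9.398 Ω above the wiper and 4.302 Ω below.
Lower segment in parallel with the load: 4.302 ‖ 33.5 = 3.812 Ω.
Loaded-divider output: V_out = 16.5 × 0.2886 = 4.762 V.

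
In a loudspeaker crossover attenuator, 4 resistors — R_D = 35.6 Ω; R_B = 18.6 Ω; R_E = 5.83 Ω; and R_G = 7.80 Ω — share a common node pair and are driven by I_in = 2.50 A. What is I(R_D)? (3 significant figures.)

I ≈ 0.184 A

Conductances: ΣG = 1/35.6 + 1/18.6 + 1/5.83 + 1/7.80 = 0.3816 (1/Ω).
By the current-divider rule, I = I_in · G_k/ΣG = 2.50 × 0.07361 = 0.1840 A.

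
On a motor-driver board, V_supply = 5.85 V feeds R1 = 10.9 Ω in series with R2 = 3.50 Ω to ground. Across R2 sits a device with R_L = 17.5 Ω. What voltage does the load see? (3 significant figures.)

First combine the lower leg with the load: R2 ‖ R_L = 2.917 Ω.
Then V_out = V_supply · R2'/(R1 + R2') = 5.85 × 2.917/13.82 = 1.235 V.
(Unloaded it would be 1.42 V; the load pulls it down.)

V_out ≈ 1.23 V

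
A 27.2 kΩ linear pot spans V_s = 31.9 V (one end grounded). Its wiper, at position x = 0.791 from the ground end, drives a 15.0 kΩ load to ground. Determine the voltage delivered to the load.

V_out ≈ 19.4 V

Lower segment x·R_p = 21.52 kΩ; upper segment (1−x)·R_p = 5.685 kΩ.
Lower segment in parallel with the load: 21.52 ‖ 15.0 = 8.838 kΩ.
Loaded-divider output: V_out = 31.9 × 0.6086 = 19.41 V.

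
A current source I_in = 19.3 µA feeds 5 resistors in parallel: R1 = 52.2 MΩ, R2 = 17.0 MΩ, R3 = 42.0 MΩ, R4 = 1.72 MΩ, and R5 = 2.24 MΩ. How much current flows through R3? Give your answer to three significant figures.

ΣG = 1/52.2 + 1/17.0 + 1/42.0 + 1/1.72 + 1/2.24 = 1.130.
R3 takes the fraction G_k/ΣG = 0.02381/1.130 = 0.02108, so I = 19.3 × 0.02108 = 0.4068 µA.

I ≈ 0.407 µA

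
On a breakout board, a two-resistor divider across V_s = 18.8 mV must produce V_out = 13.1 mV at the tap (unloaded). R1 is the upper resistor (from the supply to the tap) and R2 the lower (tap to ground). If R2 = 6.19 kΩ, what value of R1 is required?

V_out/V_s = R2/(R1+R2) = 0.6968.
So R1 = R2 · (V_s/V_out − 1) = 6.19 × (18.8/13.1 − 1) = 6.19 × 0.4351 = 2.693 kΩ.

R1 ≈ 2.69 kΩ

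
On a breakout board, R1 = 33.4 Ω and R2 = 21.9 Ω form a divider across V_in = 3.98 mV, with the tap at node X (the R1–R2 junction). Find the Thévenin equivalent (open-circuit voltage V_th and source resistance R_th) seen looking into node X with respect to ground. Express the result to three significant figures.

With X open, the divider is unloaded: V_th = 3.98 × 21.9/55.30 = 1.576 mV.
Zeroing V_in shorts the top of R1 to ground, so R_th = R1 ‖ R2 = 13.23 Ω.

V_th ≈ 1.58 mV, R_th ≈ 13.2 Ω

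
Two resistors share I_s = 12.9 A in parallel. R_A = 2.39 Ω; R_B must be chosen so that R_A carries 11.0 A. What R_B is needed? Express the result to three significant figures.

R_B ≈ 13.8 Ω

In a two-way split, I_A/I_s = R_B/(R_A + R_B).
With f = 0.8527, R_B = R_A · f/(1−f) = 2.39 × 5.789 = 13.84 Ω.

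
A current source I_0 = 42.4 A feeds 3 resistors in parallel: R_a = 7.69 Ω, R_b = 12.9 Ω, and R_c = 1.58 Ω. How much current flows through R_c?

Conductances: ΣG = 1/7.69 + 1/12.9 + 1/1.58 = 0.8405 (1/Ω).
Current divider: I(R_c) = I_0 · G_k/ΣG = 42.4 × (0.6329/0.8405) = 42.4 × 0.7530 = 31.93 A.

I ≈ 31.9 A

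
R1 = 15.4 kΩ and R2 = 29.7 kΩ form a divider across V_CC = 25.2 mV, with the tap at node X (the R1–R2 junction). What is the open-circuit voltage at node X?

Open-circuit (no load on X): V_th = V_CC · R2/(R1 + R2) = 25.2 × 29.7/(15.40 + 29.7) = 16.60 mV.

V_th ≈ 16.6 mV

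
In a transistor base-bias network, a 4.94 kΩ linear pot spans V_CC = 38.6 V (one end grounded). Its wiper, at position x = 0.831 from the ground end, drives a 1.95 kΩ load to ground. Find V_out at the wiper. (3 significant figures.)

V_out ≈ 23.7 V

The pot divides into 0.8349 kΩ above the wiper and 4.105 kΩ below.
(x·R_p) ‖ R_L = 1.322 kΩ.
Then V_out = V_CC · 1.322/(0.8349 + 1.322) = 23.66 V.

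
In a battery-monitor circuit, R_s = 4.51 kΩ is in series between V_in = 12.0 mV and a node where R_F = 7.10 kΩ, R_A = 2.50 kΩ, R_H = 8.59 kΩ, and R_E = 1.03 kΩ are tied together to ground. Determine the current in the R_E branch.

Parallel bank: R_p = 1/(1/7.10 + 1/2.50 + 1/8.59 + 1/1.03) = 0.6142 kΩ.
V_A by voltage divider: V_A = 12.0 × 0.6142/(4.51 + 0.6142) = 1.438 mV.
I(R_E) = V_A / R_E = 1.438/1.03 = 1.396 µA.

I ≈ 1.40 µA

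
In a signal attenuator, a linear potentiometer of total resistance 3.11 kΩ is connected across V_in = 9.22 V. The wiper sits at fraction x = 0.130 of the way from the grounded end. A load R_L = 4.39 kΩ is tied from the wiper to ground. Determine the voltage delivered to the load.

The pot divides into 2.706 kΩ above the wiper and 0.4043 kΩ below.
R_L loads the lower segment: effective lower R = 0.3702 kΩ.
Loaded-divider output: V_out = 9.22 × 0.1204 = 1.110 V.
(Unloaded: V_out = x·V_in = 1.20 V.)

V_out ≈ 1.11 V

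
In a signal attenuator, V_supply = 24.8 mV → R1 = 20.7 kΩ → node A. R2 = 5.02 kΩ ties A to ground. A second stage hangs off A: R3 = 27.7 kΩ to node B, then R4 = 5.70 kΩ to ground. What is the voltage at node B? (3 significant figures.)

The second stage (R3 + R4 = 33.40 kΩ) loads node A in parallel with R2.
Effective lower resistance at A: R2 ‖ 33.40 = 4.364 kΩ.
So V_A = 24.8 × 0.1741 = 4.318 mV.
Then the unloaded second divider: V_B = V_A × R4/(R3+R4) = 4.318 × 0.1707 = 0.7369 mV.

V_B ≈ 0.737 mV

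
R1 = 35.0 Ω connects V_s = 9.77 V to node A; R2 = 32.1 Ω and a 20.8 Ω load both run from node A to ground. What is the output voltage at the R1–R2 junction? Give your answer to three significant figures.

V_out ≈ 2.59 V

The load sits in parallel with R2, giving an effective lower resistance R2' = R2·R_L/(R2+R_L) = 12.62 Ω.
Now apply the divider: V_out = 9.77 × 0.2650 = 2.589 V.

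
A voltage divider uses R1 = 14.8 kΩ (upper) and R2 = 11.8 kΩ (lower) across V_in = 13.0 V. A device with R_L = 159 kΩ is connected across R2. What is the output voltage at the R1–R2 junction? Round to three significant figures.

The load sits in parallel with R2, giving an effective lower resistance R2' = R2·R_L/(R2+R_L) = 10.98 kΩ.
Then V_out = V_in · R2'/(R1 + R2') = 13.0 × 10.98/25.78 = 5.538 V.

V_out ≈ 5.54 V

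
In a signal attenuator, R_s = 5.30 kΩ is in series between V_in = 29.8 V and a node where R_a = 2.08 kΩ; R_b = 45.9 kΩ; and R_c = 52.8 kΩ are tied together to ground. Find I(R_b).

I ≈ 0.172 mA

Parallel bank: R_p = 1/(1/2.08 + 1/45.9 + 1/52.8) = 1.918 kΩ.
Node voltage V_A = V_in · R_p/(R_s + R_p) = 29.8 × 0.2657 = 7.917 V.
Branch current I = V_A/R_b = 7.917/45.9 = 0.1725 mA.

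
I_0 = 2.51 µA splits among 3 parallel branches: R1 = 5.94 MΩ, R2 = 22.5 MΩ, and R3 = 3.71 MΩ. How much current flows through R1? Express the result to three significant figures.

I ≈ 0.876 µA

Conductances: ΣG = 1/5.94 + 1/22.5 + 1/3.71 = 0.4823 (1/MΩ).
R1 takes the fraction G_k/ΣG = 0.1684/0.4823 = 0.3490, so I = 2.51 × 0.3490 = 0.8761 µA.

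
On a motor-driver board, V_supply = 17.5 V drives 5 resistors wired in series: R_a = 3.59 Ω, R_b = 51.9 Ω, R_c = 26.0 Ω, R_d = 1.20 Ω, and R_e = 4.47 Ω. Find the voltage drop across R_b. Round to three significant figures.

Series total: ΣR = 3.59 + 51.9 + 26.0 + 1.20 + 4.47 = 87.16 Ω.
Voltage divider: V = V_supply · (51.90 / 87.16) = 17.5 × 0.5955 = 10.42 V.

V ≈ 10.4 V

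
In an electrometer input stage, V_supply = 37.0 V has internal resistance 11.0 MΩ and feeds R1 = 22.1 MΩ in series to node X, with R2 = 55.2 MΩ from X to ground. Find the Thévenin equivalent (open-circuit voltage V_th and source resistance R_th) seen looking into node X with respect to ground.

R1' = 11.0 + 22.1 = 33.10 MΩ (source resistance + R1).
With X open, the divider is unloaded: V_th = 37.0 × 55.2/88.30 = 23.13 V.
With V_supply suppressed (replaced by a short), R_th = R1' ‖ R2 = (33.10 × 55.2)/(33.10 + 55.2) = 20.69 MΩ.

V_th ≈ 23.1 V, R_th ≈ 20.7 MΩ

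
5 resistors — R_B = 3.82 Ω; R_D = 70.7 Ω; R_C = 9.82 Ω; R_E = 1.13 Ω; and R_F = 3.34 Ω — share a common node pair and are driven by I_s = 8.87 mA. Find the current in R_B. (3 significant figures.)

ΣG = 1/3.82 + 1/70.7 + 1/9.82 + 1/1.13 + 1/3.34 = 1.562.
By the current-divider rule, I = I_s · G_k/ΣG = 8.87 × 0.1676 = 1.486 mA.

I ≈ 1.49 mA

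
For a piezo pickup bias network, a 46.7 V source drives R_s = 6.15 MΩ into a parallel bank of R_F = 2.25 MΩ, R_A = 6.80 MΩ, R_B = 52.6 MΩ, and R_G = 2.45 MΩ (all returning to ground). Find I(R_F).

I ≈ 2.86 µA

Combine the parallel branches: R_p = (1/2.25 + 1/6.80 + 1/52.6 + 1/2.45)⁻¹ = 0.9817 MΩ.
V_A = 46.7 × 0.9817/7.132 = 6.428 V.
Branch current I = V_A/R_F = 6.428/2.25 = 2.857 µA.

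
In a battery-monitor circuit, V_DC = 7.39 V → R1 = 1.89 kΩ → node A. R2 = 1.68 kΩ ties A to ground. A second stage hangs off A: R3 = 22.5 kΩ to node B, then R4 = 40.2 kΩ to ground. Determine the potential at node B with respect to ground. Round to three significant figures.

The second stage (R3 + R4 = 62.70 kΩ) loads node A in parallel with R2.
R2 ‖ (R3+R4) = 1.636 kΩ.
So V_A = 7.39 × 0.4640 = 3.429 V.
Then the unloaded second divider: V_B = V_A × R4/(R3+R4) = 3.429 × 0.6411 = 2.199 V.

V_B ≈ 2.20 V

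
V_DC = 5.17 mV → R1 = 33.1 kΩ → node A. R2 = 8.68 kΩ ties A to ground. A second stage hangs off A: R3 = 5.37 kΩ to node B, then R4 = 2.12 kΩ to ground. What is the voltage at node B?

V_B ≈ 0.158 mV

The second stage (R3 + R4 = 7.490 kΩ) loads node A in parallel with R2.
R2 ‖ (R3+R4) = 4.021 kΩ.
First divider: V_A = V_DC · 4.021/(33.1 + 4.021) = 0.5600 mV.
Stage 2 is unloaded, so V_B = V_A · R4/(R3+R4) = 0.5600 × 2.12/7.490 = 0.1585 mV.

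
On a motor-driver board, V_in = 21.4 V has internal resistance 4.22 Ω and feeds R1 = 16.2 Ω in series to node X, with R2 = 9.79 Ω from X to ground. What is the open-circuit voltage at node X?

R1' = 4.22 + 16.2 = 20.42 Ω (source resistance + R1).
V_th is the unloaded tap voltage: V_in · R2/(R1'+R2) = 21.4 × 0.3241 = 6.935 V.

V_th ≈ 6.93 V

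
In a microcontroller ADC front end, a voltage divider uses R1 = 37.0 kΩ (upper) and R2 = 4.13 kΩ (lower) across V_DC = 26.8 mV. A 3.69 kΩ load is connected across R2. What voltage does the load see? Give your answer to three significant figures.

R2 ‖ R_L = (4.13 × 3.69)/(4.13 + 3.69) = 1.949 kΩ.
Then V_out = V_DC · R2'/(R1 + R2') = 26.8 × 1.949/38.95 = 1.341 mV.
(Unloaded it would be 2.69 mV; the load pulls it down.)

V_out ≈ 1.34 mV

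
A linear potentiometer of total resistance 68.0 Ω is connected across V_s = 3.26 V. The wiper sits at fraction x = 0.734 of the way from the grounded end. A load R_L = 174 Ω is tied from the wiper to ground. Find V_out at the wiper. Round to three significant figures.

V_out ≈ 2.22 V

Lower segment x·R_p = 49.91 Ω; upper segment (1−x)·R_p = 18.09 Ω.
Lower segment in parallel with the load: 49.91 ‖ 174 = 38.79 Ω.
V_out = 3.26 × 38.79/(18.09 + 38.79) = 2.223 V.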